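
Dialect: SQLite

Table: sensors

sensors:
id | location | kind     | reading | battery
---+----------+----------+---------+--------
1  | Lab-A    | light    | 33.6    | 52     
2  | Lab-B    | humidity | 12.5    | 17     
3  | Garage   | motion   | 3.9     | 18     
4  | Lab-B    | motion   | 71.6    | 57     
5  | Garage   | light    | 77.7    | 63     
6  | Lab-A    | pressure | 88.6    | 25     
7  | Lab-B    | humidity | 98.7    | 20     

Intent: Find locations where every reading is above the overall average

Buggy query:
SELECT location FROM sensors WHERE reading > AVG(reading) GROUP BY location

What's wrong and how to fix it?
Bug: WHERE evaluates per row before aggregation, so AVG() is unavailable

Fix: Compute the overall average in a scalar subquery and compare each group's MIN against it in HAVING

Corrected query:
SELECT location FROM sensors GROUP BY location HAVING MIN(reading) > (SELECT AVG(reading) FROM sensors)

Result:
(no rows)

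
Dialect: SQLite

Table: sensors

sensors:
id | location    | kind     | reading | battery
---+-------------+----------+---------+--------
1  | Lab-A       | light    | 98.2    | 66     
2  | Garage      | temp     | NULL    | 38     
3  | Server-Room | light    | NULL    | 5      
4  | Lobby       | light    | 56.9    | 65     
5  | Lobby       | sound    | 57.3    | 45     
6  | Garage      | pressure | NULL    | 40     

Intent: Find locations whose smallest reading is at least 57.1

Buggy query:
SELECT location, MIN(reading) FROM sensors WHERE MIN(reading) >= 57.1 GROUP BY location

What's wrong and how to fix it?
Bug: Aggregates like MIN are computed per group after WHERE runs

Fix: Replace WHERE with HAVING after the GROUP BY

Corrected query:
SELECT location, MIN(reading) FROM sensors GROUP BY location HAVING MIN(reading) >= 57.1

Result:
location | MIN(reading)
---------+-------------
Lab-A    | 98.2        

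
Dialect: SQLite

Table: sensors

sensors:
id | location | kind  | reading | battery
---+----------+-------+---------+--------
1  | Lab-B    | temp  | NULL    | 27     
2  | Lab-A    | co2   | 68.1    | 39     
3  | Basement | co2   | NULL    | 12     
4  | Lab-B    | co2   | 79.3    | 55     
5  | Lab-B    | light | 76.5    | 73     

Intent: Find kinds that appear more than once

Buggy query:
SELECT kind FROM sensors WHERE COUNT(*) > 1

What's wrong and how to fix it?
Bug: COUNT(*) is an aggregate and cannot be used in WHERE

Fix: GROUP BY kind, then filter groups with HAVING COUNT(*) > 1

Corrected query:
SELECT kind FROM sensors GROUP BY kind HAVING COUNT(*) > 1

Result:
kind
----
co2 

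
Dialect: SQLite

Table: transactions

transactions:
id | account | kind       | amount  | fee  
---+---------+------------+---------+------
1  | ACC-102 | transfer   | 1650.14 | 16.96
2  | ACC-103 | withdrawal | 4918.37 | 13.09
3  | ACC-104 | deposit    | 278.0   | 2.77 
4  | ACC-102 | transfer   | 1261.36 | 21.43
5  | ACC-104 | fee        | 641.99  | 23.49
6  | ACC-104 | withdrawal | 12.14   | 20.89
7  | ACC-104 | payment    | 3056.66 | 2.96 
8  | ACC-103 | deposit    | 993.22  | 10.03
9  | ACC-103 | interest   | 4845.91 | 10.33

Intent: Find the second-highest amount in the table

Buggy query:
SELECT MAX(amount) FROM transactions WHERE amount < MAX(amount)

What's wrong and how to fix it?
Bug: MAX(amount) on the right of the comparison is an aggregate-in-WHERE error

Fix: Compute the overall MAX in a subquery, then take MAX of rows below it

Corrected query:
SELECT MAX(amount) FROM transactions WHERE amount < (SELECT MAX(amount) FROM transactions)

Result:
MAX(amount)
-----------
4845.91    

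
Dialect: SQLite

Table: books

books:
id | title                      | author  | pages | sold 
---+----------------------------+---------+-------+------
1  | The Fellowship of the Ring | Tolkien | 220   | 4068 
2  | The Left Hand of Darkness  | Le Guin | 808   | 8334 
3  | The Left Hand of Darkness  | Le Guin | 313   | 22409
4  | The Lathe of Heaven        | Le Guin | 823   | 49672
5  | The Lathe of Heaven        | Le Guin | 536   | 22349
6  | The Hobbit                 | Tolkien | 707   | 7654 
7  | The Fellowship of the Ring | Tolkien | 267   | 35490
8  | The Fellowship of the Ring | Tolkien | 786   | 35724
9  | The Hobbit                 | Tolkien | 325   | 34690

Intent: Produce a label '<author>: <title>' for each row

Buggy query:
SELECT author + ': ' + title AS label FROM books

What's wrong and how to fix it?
Bug: SQLite uses || for string concatenation; + coerces text to numbers (yielding 0)

Fix: Use the || operator for string concatenation

Corrected query:
SELECT author || ': ' || title AS label FROM books

Result:
label                              
-----------------------------------
Tolkien: The Fellowship of the Ring
Le Guin: The Left Hand of Darkness 
Le Guin: The Left Hand of Darkness 
Le Guin: The Lathe of Heaven       
Le Guin: The Lathe of Heaven       
Tolkien: The Hobbit                
Tolkien: The Fellowship of the Ring
Tolkien: The Fellowship of the Ring
Tolkien: The Hobbit                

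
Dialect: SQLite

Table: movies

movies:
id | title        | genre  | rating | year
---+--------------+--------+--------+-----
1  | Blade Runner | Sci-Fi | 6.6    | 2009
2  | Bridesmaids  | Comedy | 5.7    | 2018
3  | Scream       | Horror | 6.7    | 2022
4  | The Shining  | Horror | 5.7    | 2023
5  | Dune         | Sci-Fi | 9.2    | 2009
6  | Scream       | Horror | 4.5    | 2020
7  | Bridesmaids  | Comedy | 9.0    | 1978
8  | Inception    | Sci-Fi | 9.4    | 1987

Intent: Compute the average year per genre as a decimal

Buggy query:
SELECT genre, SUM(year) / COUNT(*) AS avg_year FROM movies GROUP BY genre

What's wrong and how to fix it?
Bug: Both operands are integers, so '/' performs integer division and truncates

Fix: Multiply by 1.0 (or CAST to REAL) to force floating-point division

Corrected query:
SELECT genre, SUM(year) * 1.0 / COUNT(*) AS avg_year FROM movies GROUP BY genre

Result:
genre  | avg_year   
-------+------------
Comedy | 1998       
Horror | 2021.666667
Sci-Fi | 2001.666667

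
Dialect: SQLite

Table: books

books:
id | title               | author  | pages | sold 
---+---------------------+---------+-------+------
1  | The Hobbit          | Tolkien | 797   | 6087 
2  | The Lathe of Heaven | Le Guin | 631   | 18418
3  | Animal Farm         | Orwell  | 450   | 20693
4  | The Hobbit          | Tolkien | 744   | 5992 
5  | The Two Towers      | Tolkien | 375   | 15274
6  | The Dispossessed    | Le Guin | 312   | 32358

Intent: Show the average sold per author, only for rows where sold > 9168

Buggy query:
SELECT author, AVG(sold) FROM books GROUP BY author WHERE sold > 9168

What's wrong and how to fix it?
Bug: Row-level WHERE must come before GROUP BY in the clause order

Fix: Move the WHERE clause before GROUP BY

Corrected query:
SELECT author, AVG(sold) FROM books WHERE sold > 9168 GROUP BY author

Result:
author  | AVG(sold)
--------+----------
Le Guin | 25388    
Orwell  | 20693    
Tolkien | 15274    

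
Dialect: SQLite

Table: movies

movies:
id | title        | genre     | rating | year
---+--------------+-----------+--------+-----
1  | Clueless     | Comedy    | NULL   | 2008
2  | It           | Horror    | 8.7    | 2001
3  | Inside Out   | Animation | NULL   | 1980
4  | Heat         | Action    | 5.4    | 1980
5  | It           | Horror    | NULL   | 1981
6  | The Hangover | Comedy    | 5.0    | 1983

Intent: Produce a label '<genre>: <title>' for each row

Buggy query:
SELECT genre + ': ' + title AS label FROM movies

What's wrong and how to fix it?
Bug: SQLite uses || for string concatenation; + coerces text to numbers (yielding 0)

Fix: Use the || operator for string concatenation

Corrected query:
SELECT genre || ': ' || title AS label FROM movies

Result:
label                
---------------------
Comedy: Clueless     
Horror: It           
Animation: Inside Out
Action: Heat         
Horror: It           
Comedy: The Hangover 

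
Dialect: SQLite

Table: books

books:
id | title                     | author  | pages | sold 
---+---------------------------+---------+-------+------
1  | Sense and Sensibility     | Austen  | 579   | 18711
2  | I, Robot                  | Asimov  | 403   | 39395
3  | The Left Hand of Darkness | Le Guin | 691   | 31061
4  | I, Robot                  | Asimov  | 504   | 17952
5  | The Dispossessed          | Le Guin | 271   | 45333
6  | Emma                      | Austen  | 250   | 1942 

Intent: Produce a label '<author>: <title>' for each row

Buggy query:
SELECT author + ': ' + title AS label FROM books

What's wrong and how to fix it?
Bug: '+' is numeric addition; on text columns SQLite converts them to 0 instead of concatenating

Fix: Replace + with || to concatenate text

Corrected query:
SELECT author || ': ' || title AS label FROM books

Result:
label                             
----------------------------------
Austen: Sense and Sensibility     
Asimov: I, Robot                  
Le Guin: The Left Hand of Darkness
Asimov: I, Robot                  
Le Guin: The Dispossessed         
Austen: Emma                      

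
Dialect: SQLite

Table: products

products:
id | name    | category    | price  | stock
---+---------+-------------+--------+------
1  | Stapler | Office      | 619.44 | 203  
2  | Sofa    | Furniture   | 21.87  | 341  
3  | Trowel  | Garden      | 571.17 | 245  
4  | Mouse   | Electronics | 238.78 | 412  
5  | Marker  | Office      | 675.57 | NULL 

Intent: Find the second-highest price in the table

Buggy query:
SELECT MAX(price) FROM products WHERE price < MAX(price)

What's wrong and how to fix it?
Bug: The inner MAX is an aggregate inside WHERE, which is not allowed

Fix: Compute the overall MAX in a subquery, then take MAX of rows below it

Corrected query:
SELECT MAX(price) FROM products WHERE price < (SELECT MAX(price) FROM products)

Result:
MAX(price)
----------
619.44    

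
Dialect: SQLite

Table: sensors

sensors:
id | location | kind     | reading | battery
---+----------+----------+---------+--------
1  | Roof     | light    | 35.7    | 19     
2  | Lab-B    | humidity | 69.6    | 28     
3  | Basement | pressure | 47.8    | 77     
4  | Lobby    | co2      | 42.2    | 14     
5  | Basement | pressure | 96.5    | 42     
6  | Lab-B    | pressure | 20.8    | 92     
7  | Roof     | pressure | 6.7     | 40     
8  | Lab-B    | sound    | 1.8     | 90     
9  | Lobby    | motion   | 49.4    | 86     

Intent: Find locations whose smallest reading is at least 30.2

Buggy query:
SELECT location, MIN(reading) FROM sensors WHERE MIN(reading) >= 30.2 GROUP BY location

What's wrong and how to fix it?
Bug: Aggregates like MIN are computed per group after WHERE runs

Fix: Use HAVING for the per-group MIN condition

Corrected query:
SELECT location, MIN(reading) FROM sensors GROUP BY location HAVING MIN(reading) >= 30.2

Result:
location | MIN(reading)
---------+-------------
Basement | 47.8        
Lobby    | 42.2        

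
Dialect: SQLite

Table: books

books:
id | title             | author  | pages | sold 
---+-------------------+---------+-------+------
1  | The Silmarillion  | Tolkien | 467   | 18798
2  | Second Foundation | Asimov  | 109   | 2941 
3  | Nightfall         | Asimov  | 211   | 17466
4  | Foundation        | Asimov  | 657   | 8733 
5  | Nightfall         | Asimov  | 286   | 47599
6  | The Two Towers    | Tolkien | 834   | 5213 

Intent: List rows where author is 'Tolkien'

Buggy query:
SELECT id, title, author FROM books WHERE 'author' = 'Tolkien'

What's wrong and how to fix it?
Bug: Single quotes denote string literals in SQL; the column name is being compared as a constant string

Fix: Reference the column as author without single quotes

Corrected query:
SELECT id, title, author FROM books WHERE author = 'Tolkien'

Result:
id | title            | author 
---+------------------+--------
1  | The Silmarillion | Tolkien
6  | The Two Towers   | Tolkien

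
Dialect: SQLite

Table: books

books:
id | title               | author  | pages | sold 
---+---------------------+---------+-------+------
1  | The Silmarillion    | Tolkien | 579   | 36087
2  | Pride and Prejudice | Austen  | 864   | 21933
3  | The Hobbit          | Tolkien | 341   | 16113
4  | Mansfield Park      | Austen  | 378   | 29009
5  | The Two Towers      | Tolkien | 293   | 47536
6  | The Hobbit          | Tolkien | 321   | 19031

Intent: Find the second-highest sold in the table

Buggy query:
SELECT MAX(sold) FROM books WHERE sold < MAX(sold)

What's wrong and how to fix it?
Bug: The inner MAX is an aggregate inside WHERE, which is not allowed

Fix: Compute the overall MAX in a subquery, then take MAX of rows below it

Corrected query:
SELECT MAX(sold) FROM books WHERE sold < (SELECT MAX(sold) FROM books)

Result:
MAX(sold)
---------
36087    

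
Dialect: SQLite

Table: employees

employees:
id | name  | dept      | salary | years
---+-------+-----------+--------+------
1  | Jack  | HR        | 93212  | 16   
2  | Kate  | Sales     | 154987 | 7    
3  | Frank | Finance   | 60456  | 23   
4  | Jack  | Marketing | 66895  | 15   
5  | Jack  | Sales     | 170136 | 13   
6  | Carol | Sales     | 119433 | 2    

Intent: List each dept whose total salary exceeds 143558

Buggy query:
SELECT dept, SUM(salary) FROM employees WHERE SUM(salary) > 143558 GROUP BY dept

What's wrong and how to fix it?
Bug: WHERE runs before GROUP BY, so aggregates aren't available there

Fix: Move the aggregate condition to a HAVING clause

Corrected query:
SELECT dept, SUM(salary) FROM employees GROUP BY dept HAVING SUM(salary) > 143558

Result:
dept  | SUM(salary)
------+------------
Sales | 444556     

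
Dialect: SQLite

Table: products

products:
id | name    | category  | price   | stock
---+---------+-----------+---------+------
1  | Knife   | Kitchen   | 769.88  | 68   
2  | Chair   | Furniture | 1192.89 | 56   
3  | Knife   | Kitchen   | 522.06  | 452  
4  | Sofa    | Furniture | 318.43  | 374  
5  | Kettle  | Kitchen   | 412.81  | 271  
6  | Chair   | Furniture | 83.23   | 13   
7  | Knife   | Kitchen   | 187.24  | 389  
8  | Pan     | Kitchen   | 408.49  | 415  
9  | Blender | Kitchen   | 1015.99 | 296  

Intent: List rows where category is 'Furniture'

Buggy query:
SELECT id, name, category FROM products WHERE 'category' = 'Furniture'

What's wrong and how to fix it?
Bug: Single quotes denote string literals in SQL; the column name is being compared as a constant string

Fix: Reference the column as category without single quotes

Corrected query:
SELECT id, name, category FROM products WHERE category = 'Furniture'

Result:
id | name  | category 
---+-------+----------
2  | Chair | Furniture
4  | Sofa  | Furniture
6  | Chair | Furniture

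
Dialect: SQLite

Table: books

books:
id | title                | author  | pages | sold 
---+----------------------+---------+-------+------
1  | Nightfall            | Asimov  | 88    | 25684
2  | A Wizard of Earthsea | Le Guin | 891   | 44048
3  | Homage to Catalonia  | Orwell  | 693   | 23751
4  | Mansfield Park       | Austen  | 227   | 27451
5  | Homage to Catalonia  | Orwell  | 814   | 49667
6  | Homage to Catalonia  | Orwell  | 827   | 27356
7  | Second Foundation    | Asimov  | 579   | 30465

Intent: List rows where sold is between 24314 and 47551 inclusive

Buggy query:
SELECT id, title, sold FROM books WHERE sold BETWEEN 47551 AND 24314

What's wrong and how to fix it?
Bug: BETWEEN expects the lower bound first; with 47551 AND 24314 the range is empty

Fix: Swap the bounds so the smaller value comes first

Corrected query:
SELECT id, title, sold FROM books WHERE sold BETWEEN 24314 AND 47551

Result:
id | title                | sold 
---+----------------------+------
1  | Nightfall            | 25684
2  | A Wizard of Earthsea | 44048
4  | Mansfield Park       | 27451
6  | Homage to Catalonia  | 27356
7  | Second Foundation    | 30465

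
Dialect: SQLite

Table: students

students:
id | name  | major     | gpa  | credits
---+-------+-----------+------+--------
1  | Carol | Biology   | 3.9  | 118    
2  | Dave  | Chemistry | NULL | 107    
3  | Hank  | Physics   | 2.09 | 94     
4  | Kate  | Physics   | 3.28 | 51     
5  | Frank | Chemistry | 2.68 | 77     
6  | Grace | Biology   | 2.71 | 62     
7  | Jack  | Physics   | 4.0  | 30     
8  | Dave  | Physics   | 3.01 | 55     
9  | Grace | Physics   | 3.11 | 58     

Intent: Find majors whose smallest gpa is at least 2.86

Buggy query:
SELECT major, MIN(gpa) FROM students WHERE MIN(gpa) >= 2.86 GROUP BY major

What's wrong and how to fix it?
Bug: Aggregates like MIN are computed per group after WHERE runs

Fix: Use HAVING for the per-group MIN condition

Corrected query:
SELECT major, MIN(gpa) FROM students GROUP BY major HAVING MIN(gpa) >= 2.86

Result:
(no rows)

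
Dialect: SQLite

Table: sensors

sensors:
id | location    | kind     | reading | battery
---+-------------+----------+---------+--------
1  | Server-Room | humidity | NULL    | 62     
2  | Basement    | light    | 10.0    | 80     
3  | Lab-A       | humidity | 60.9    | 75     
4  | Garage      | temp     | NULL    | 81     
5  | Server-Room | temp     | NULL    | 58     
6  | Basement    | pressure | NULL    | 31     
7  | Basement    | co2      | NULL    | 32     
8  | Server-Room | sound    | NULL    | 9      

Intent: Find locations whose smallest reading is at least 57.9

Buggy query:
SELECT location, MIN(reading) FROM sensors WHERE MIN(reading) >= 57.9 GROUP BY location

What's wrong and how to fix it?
Bug: Aggregates like MIN are computed per group after WHERE runs

Fix: Replace WHERE with HAVING after the GROUP BY

Corrected query:
SELECT location, MIN(reading) FROM sensors GROUP BY location HAVING MIN(reading) >= 57.9

Result:
location | MIN(reading)
---------+-------------
Lab-A    | 60.9        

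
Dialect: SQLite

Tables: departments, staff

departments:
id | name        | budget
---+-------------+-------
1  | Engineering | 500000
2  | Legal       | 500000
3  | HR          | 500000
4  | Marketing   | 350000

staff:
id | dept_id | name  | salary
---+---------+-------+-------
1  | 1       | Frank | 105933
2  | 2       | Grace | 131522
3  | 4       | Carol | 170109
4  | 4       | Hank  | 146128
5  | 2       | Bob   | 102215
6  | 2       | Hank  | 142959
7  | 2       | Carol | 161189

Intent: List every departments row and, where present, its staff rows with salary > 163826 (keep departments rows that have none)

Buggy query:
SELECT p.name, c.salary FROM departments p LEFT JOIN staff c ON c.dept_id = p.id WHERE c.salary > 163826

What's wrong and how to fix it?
Bug: Filtering c.salary in WHERE discards the NULL rows produced by LEFT JOIN, turning it into an inner join

Fix: Move the right-table condition into the ON clause so unmatched parents are kept

Corrected query:
SELECT p.name, c.salary FROM departments p LEFT JOIN staff c ON c.dept_id = p.id AND c.salary > 163826

Result:
name        | salary
------------+-------
Engineering | NULL  
Legal       | NULL  
HR          | NULL  
Marketing   | 170109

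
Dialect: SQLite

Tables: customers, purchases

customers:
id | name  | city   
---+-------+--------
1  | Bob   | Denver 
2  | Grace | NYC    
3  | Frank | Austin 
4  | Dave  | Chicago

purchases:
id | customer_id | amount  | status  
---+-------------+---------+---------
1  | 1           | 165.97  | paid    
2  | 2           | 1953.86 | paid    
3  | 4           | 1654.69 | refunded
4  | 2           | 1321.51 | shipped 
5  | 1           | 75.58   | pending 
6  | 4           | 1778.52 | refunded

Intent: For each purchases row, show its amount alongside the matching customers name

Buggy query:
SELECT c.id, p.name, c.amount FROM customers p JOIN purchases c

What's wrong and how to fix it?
Bug: Missing join condition: each purchases row is matched to all customers rows instead of just its own

Fix: Add ON c.customer_id = p.id to the JOIN

Corrected query:
SELECT c.id, p.name, c.amount FROM customers p JOIN purchases c ON c.customer_id = p.id

Result:
id | name  | amount 
---+-------+--------
1  | Bob   | 165.97 
2  | Grace | 1953.86
3  | Dave  | 1654.69
4  | Grace | 1321.51
5  | Bob   | 75.58  
6  | Dave  | 1778.52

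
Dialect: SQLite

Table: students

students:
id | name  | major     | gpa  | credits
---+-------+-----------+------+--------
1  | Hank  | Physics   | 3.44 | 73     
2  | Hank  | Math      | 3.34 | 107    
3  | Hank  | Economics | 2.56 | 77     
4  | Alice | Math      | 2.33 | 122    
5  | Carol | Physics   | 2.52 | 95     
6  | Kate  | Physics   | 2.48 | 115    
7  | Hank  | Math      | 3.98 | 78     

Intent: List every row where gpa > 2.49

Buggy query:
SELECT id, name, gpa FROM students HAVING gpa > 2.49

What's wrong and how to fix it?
Bug: This is a non-aggregate query (no GROUP BY, no aggregates), so in SQLite the HAVING clause is invalid here; a row-level condition belongs in WHERE

Fix: Use WHERE for row-level filtering

Corrected query:
SELECT id, name, gpa FROM students WHERE gpa > 2.49

Result:
id | name  | gpa 
---+-------+-----
1  | Hank  | 3.44
2  | Hank  | 3.34
3  | Hank  | 2.56
5  | Carol | 2.52
7  | Hank  | 3.98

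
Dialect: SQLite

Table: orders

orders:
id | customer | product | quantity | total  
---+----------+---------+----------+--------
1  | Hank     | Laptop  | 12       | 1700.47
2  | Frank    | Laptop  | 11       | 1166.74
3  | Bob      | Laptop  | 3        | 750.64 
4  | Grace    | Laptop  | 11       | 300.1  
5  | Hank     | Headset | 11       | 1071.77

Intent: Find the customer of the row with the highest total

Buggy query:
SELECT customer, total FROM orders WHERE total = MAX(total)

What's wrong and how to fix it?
Bug: MAX(total) is an aggregate and cannot be used directly in WHERE

Fix: Wrap MAX in a scalar subquery so WHERE compares against a single value

Corrected query:
SELECT customer, total FROM orders WHERE total = (SELECT MAX(total) FROM orders)

Result:
customer | total  
---------+--------
Hank     | 1700.47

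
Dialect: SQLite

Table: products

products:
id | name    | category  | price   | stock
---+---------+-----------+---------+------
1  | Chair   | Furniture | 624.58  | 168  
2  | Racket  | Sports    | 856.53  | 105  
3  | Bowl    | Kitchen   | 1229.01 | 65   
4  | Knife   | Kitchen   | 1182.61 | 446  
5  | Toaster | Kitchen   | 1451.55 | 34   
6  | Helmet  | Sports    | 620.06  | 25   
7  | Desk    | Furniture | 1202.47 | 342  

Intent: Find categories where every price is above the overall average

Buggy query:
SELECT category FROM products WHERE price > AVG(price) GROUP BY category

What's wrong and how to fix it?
Bug: AVG() is an aggregate; it can't sit directly in WHERE

Fix: Use a subquery for AVG and a HAVING MIN(...) filter so the condition holds for every row in the group

Corrected query:
SELECT category FROM products GROUP BY category HAVING MIN(price) > (SELECT AVG(price) FROM products)

Result:
category
--------
Kitchen 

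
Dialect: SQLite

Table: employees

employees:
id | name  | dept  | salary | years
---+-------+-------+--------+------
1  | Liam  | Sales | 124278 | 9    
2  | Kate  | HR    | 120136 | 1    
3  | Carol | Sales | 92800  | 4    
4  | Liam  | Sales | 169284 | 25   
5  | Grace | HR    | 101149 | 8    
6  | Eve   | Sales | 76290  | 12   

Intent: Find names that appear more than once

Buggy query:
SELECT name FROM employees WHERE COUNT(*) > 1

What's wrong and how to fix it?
Bug: WHERE can't reference COUNT(*); aggregates are computed after WHERE

Fix: GROUP BY name, then filter groups with HAVING COUNT(*) > 1

Corrected query:
SELECT name FROM employees GROUP BY name HAVING COUNT(*) > 1

Result:
name
----
Liam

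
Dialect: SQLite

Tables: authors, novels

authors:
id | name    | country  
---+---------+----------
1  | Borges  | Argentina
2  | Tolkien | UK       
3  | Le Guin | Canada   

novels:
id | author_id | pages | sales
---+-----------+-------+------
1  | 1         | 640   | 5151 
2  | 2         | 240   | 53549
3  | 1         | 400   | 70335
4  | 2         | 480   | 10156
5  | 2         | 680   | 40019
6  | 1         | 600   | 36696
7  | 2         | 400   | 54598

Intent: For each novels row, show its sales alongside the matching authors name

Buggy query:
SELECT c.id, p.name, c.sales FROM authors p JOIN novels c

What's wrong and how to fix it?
Bug: JOIN with no ON clause produces a cartesian product; every novels row pairs with every authors row

Fix: Add ON c.author_id = p.id to the JOIN

Corrected query:
SELECT c.id, p.name, c.sales FROM authors p JOIN novels c ON c.author_id = p.id

Result:
id | name    | sales
---+---------+------
1  | Borges  | 5151 
2  | Tolkien | 53549
3  | Borges  | 70335
4  | Tolkien | 10156
5  | Tolkien | 40019
6  | Borges  | 36696
7  | Tolkien | 54598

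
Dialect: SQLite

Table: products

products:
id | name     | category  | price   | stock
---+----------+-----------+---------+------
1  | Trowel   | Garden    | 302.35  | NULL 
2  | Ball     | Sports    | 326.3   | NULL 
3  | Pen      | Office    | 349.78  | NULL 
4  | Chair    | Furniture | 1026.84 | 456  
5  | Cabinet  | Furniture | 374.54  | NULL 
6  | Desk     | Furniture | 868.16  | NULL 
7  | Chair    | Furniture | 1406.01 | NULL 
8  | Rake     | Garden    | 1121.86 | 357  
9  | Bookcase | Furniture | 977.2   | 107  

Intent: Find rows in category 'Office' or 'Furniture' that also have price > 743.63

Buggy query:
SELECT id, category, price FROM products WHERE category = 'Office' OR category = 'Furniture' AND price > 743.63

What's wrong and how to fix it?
Bug: Without parentheses, AND is evaluated before OR, so the price filter only applies to the 'Furniture' branch

Fix: Group the OR with parentheses (or use IN), then AND the threshold

Corrected query:
SELECT id, category, price FROM products WHERE (category = 'Office' OR category = 'Furniture') AND price > 743.63

Result:
id | category  | price  
---+-----------+--------
4  | Furniture | 1026.84
6  | Furniture | 868.16 
7  | Furniture | 1406.01
9  | Furniture | 977.2  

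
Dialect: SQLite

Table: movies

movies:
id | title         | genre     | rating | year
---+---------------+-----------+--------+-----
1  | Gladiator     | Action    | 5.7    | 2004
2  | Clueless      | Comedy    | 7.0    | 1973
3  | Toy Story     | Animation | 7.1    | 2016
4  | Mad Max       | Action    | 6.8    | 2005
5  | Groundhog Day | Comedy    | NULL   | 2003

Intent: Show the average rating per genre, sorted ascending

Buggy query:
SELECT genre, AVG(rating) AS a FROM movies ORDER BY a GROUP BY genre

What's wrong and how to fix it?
Bug: ORDER BY appears before GROUP BY; SQL clause order requires GROUP BY first

Fix: Reorder: SELECT … FROM … GROUP BY … ORDER BY …

Corrected query:
SELECT genre, AVG(rating) AS a FROM movies GROUP BY genre ORDER BY a

Result:
genre     | a   
----------+-----
Action    | 6.25
Comedy    | 7   
Animation | 7.1 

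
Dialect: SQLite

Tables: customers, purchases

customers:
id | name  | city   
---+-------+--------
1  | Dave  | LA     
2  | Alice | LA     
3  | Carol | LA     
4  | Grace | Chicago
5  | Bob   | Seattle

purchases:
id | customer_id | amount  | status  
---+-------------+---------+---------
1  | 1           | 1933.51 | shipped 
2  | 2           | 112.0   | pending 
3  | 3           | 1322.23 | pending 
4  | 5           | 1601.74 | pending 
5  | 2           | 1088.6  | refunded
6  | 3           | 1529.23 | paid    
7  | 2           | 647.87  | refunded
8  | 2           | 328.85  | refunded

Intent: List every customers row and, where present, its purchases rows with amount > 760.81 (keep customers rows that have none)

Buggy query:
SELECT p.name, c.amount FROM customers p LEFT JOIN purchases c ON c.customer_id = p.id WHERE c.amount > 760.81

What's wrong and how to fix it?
Bug: Filtering c.amount in WHERE discards the NULL rows produced by LEFT JOIN, turning it into an inner join

Fix: Put 'c.amount > 760.81' in the JOIN's ON clause instead of WHERE

Corrected query:
SELECT p.name, c.amount FROM customers p LEFT JOIN purchases c ON c.customer_id = p.id AND c.amount > 760.81

Result:
name  | amount 
------+--------
Dave  | 1933.51
Alice | 1088.6 
Carol | 1322.23
Carol | 1529.23
Grace | NULL   
Bob   | 1601.74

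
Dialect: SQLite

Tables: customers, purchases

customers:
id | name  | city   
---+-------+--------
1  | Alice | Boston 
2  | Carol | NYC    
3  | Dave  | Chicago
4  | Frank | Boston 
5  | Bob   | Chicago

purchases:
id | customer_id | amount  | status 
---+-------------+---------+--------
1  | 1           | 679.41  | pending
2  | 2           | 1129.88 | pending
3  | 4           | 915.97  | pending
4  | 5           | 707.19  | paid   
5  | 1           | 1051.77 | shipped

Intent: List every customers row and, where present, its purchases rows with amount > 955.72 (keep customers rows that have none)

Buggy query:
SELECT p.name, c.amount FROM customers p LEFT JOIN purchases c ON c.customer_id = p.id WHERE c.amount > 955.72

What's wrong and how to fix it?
Bug: Filtering c.amount in WHERE discards the NULL rows produced by LEFT JOIN, turning it into an inner join

Fix: Put 'c.amount > 955.72' in the JOIN's ON clause instead of WHERE

Corrected query:
SELECT p.name, c.amount FROM customers p LEFT JOIN purchases c ON c.customer_id = p.id AND c.amount > 955.72

Result:
name  | amount 
------+--------
Alice | 1051.77
Carol | 1129.88
Dave  | NULL   
Frank | NULL   
Bob   | NULL   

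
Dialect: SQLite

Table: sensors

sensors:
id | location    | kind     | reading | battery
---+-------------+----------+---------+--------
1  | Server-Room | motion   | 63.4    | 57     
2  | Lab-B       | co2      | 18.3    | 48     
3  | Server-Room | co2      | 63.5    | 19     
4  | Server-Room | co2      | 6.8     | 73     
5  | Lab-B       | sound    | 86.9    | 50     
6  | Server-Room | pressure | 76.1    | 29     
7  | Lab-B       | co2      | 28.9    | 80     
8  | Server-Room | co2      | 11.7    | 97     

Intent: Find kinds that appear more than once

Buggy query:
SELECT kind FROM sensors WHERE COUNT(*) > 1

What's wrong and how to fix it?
Bug: COUNT(*) is an aggregate and cannot be used in WHERE

Fix: Group first, then use HAVING for the count condition

Corrected query:
SELECT kind FROM sensors GROUP BY kind HAVING COUNT(*) > 1

Result:
kind
----
co2 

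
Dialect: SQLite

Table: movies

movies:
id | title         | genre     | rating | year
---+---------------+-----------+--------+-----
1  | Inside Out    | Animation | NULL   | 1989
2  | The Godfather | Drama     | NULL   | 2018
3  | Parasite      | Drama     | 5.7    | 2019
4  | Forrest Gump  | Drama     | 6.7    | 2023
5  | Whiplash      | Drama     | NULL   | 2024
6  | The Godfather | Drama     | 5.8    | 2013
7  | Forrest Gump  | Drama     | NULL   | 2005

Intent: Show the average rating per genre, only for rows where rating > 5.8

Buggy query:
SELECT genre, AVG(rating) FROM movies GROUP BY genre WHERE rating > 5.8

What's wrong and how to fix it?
Bug: WHERE cannot follow GROUP BY

Fix: Move the WHERE clause before GROUP BY

Corrected query:
SELECT genre, AVG(rating) FROM movies WHERE rating > 5.8 GROUP BY genre

Result:
genre | AVG(rating)
------+------------
Drama | 6.7        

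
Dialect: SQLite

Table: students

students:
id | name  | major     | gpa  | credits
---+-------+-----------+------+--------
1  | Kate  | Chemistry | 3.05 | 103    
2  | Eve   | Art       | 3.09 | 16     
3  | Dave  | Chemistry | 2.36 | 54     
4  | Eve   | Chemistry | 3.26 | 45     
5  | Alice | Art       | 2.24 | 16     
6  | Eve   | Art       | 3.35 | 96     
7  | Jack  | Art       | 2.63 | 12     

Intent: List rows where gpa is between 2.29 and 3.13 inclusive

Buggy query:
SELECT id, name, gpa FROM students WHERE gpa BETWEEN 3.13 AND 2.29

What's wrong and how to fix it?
Bug: The bounds are reversed; BETWEEN a AND b requires a <= b to match anything

Fix: Write BETWEEN 2.29 AND 3.13

Corrected query:
SELECT id, name, gpa FROM students WHERE gpa BETWEEN 2.29 AND 3.13

Result:
id | name | gpa 
---+------+-----
1  | Kate | 3.05
2  | Eve  | 3.09
3  | Dave | 2.36
7  | Jack | 2.63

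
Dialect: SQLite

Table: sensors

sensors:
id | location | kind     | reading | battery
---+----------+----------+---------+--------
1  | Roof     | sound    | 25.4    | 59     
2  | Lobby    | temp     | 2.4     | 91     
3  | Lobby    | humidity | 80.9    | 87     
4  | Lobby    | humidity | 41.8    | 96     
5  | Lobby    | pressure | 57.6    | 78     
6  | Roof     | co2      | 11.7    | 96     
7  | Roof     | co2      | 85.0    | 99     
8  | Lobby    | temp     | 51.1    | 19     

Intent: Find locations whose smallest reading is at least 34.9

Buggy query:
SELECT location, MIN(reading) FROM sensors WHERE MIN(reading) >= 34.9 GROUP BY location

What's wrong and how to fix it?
Bug: MIN() in WHERE is a misuse of aggregate

Fix: Replace WHERE with HAVING after the GROUP BY

Corrected query:
SELECT location, MIN(reading) FROM sensors GROUP BY location HAVING MIN(reading) >= 34.9

Result:
(no rows)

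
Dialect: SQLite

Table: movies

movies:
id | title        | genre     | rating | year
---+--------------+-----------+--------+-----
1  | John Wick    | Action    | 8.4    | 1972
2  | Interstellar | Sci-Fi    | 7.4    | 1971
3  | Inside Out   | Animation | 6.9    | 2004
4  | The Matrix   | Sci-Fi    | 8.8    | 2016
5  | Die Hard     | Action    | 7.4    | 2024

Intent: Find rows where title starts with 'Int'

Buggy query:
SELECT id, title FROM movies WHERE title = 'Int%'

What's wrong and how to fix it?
Bug: Wildcards only work with LIKE; '=' treats '%' as a literal character

Fix: Replace '=' with LIKE so 'Int%' is treated as a pattern

Corrected query:
SELECT id, title FROM movies WHERE title LIKE 'Int%'

Result:
id | title       
---+-------------
2  | Interstellar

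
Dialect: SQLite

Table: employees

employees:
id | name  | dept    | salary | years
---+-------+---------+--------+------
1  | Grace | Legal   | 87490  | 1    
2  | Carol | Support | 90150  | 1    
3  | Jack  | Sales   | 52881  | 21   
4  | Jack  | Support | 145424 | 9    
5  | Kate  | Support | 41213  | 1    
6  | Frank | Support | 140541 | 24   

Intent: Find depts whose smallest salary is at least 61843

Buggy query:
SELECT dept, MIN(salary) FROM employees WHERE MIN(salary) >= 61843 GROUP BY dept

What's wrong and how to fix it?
Bug: MIN() in WHERE is a misuse of aggregate

Fix: Replace WHERE with HAVING after the GROUP BY

Corrected query:
SELECT dept, MIN(salary) FROM employees GROUP BY dept HAVING MIN(salary) >= 61843

Result:
dept  | MIN(salary)
------+------------
Legal | 87490      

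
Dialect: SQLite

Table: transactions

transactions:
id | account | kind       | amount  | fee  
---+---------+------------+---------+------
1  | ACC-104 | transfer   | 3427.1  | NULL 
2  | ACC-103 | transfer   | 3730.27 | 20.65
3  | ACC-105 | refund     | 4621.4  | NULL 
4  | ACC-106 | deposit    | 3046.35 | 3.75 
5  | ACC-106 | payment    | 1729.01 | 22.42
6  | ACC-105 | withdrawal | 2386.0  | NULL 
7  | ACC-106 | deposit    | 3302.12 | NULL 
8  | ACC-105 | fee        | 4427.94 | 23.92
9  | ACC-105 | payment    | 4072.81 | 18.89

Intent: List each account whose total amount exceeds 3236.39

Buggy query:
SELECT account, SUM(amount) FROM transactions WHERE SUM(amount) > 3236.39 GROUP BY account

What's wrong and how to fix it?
Bug: WHERE runs before GROUP BY, so aggregates aren't available there

Fix: Use HAVING (which filters groups after aggregation) instead of WHERE

Corrected query:
SELECT account, SUM(amount) FROM transactions GROUP BY account HAVING SUM(amount) > 3236.39

Result:
account | SUM(amount)
--------+------------
ACC-103 | 3730.27    
ACC-104 | 3427.1     
ACC-105 | 15508.15   
ACC-106 | 8077.48    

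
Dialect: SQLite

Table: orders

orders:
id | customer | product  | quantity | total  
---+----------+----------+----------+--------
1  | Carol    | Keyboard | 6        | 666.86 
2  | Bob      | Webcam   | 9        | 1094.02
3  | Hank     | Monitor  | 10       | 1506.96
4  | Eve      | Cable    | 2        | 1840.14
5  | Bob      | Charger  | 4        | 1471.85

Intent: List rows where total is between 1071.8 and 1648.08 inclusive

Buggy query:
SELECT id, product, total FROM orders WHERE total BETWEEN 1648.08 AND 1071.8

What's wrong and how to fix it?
Bug: BETWEEN expects the lower bound first; with 1648.08 AND 1071.8 the range is empty

Fix: Write BETWEEN 1071.8 AND 1648.08

Corrected query:
SELECT id, product, total FROM orders WHERE total BETWEEN 1071.8 AND 1648.08

Result:
id | product | total  
---+---------+--------
2  | Webcam  | 1094.02
3  | Monitor | 1506.96
5  | Charger | 1471.85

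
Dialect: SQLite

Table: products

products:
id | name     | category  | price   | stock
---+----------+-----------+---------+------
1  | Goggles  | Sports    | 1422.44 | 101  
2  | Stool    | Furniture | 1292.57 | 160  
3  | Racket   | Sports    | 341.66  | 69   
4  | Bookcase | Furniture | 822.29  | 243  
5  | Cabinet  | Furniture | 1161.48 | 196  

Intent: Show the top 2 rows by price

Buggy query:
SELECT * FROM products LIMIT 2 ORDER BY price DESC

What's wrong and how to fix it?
Bug: ORDER BY cannot follow LIMIT; LIMIT is the final clause

Fix: Sort with ORDER BY, then apply LIMIT

Corrected query:
SELECT * FROM products ORDER BY price DESC LIMIT 2

Result:
id | name    | category  | price   | stock
---+---------+-----------+---------+------
1  | Goggles | Sports    | 1422.44 | 101  
2  | Stool   | Furniture | 1292.57 | 160  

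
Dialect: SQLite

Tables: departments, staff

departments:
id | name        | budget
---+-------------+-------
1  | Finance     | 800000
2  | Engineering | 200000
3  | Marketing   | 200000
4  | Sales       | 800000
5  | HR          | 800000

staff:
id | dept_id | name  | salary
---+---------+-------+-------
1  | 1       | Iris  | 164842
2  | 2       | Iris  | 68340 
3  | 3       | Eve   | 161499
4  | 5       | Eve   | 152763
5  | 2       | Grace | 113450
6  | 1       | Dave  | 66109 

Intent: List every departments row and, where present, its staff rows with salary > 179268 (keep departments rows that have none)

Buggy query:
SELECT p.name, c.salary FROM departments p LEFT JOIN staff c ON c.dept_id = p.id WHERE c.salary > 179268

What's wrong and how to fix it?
Bug: A WHERE condition on the right-hand table after LEFT JOIN drops unmatched parents

Fix: Move the right-table condition into the ON clause so unmatched parents are kept

Corrected query:
SELECT p.name, c.salary FROM departments p LEFT JOIN staff c ON c.dept_id = p.id AND c.salary > 179268

Result:
name        | salary
------------+-------
Finance     | NULL  
Engineering | NULL  
Marketing   | NULL  
Sales       | NULL  
HR          | NULL  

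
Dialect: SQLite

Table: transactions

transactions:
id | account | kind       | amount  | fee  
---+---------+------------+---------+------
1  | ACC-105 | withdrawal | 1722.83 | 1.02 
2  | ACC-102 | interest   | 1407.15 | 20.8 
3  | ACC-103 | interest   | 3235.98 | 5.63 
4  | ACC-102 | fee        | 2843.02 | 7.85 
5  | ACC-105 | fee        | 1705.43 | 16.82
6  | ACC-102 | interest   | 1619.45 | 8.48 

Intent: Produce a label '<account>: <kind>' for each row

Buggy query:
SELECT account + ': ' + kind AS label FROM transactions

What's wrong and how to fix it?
Bug: '+' is numeric addition; on text columns SQLite converts them to 0 instead of concatenating

Fix: Use the || operator for string concatenation

Corrected query:
SELECT account || ': ' || kind AS label FROM transactions

Result:
label              
-------------------
ACC-105: withdrawal
ACC-102: interest  
ACC-103: interest  
ACC-102: fee       
ACC-105: fee       
ACC-102: interest  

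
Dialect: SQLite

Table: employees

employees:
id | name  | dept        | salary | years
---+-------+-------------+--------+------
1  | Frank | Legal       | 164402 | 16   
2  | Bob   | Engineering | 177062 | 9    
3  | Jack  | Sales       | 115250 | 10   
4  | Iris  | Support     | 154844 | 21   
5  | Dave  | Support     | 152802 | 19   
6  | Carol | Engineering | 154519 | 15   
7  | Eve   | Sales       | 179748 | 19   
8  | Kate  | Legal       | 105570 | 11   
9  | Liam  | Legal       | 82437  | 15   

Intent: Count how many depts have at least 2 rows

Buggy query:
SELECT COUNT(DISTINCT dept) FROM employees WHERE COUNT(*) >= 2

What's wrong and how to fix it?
Bug: COUNT(*) cannot appear in WHERE; the per-group count doesn't exist yet

Fix: Group first with HAVING COUNT(*) >= 2, then COUNT the resulting groups

Corrected query:
SELECT COUNT(*) FROM (SELECT dept FROM employees GROUP BY dept HAVING COUNT(*) >= 2)

Result:
COUNT(*)
--------
4       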